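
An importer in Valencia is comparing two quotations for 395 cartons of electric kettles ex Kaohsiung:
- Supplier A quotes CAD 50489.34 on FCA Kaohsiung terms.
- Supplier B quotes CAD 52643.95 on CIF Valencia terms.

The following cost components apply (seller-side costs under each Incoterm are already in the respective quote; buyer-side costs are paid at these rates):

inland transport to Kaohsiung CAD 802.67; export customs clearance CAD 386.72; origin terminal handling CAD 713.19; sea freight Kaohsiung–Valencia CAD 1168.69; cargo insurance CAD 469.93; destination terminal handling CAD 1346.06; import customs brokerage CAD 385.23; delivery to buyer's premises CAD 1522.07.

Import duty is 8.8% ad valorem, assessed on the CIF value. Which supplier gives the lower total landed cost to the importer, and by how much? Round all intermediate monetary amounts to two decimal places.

Supplier B is cheaper by CAD 214.55

Supplier A (FCA):
CIF value = FCA price + origin terminal + freight + insurance = 50489.34 + 713.19 + 1168.69 + 469.93 = 52841.15
Import duty = 52841.15 × 8.8% = 4650.02
Buyer bears (A): 713.19 + 1168.69 + 469.93 + 1346.06 + 385.23 + 1522.07 = 5605.17
Landed cost (A) = invoice 50489.34 + 5605.17 + duty 4650.02 = 60744.53
Supplier B (CIF):
The CIF price already equals the CIF value: 52643.95
Import duty = 52643.95 × 8.8% = 4632.67
Buyer bears (B): 1346.06 + 385.23 + 1522.07 = 3253.36
Landed cost (B) = invoice 52643.95 + 3253.36 + duty 4632.67 = 60529.98
Difference = |60744.53 − 60529.98| = 214.55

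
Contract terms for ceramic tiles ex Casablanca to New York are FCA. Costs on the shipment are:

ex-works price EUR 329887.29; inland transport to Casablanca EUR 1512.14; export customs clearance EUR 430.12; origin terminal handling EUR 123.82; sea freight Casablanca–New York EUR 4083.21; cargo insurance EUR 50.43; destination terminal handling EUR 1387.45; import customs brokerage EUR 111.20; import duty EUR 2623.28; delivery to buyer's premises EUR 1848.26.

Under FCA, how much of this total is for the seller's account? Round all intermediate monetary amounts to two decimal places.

Seller's account: EUR 331829.55

FCA: the seller delivers export-cleared goods to the carrier; the buyer bears costs from that point.
Seller's account: goods 329887.29 + inland to port 1512.14 + export clearance 430.12 = 331829.55
Buyer's account: origin terminal 123.82 + freight 4083.21 + insurance 50.43 + destination terminal 1387.45 + brokerage 111.20 + duty 2623.28 + delivery 1848.26 = 10227.65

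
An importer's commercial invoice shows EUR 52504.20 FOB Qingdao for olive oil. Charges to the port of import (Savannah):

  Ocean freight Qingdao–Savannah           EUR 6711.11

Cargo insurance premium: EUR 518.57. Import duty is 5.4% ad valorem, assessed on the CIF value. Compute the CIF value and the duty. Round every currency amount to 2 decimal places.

CIF = FOB price + freight + insurance
CIF = 52504.20 + 6711.11 + 518.57 = 59733.88
Import duty = 59733.88 × 5.4% = 3225.63

CIF value: EUR 59733.88; import duty: EUR 3225.63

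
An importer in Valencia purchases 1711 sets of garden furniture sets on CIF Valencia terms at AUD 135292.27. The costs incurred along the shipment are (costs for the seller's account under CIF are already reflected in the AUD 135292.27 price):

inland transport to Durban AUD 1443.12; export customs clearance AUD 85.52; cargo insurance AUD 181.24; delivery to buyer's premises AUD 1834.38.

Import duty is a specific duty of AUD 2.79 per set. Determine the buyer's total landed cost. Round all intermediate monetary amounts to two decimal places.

Total landed cost: AUD 141900.34

CIF: the seller pays costs through ocean freight and marine insurance to the destination port.
Already in the invoice (seller's account under CIF): inland to port, export clearance, insurance — exclude.
The CIF price already equals the CIF value: 135292.27
Import duty = 1711 × 2.79 = 4773.69
Buyer bears: delivery 1834.38 + duty 4773.69 = 6608.07
Landed cost = invoice 135292.27 + 6608.07 = 141900.34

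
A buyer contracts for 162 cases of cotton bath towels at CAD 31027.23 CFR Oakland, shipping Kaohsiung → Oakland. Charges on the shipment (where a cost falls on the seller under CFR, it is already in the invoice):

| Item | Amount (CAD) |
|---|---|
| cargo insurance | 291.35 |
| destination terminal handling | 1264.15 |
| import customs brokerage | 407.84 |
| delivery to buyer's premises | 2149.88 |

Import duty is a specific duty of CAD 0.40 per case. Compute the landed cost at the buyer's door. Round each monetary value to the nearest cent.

CFR: the seller pays costs through ocean freight to the destination port, but not insurance.
CIF value = CFR price + insurance = 31027.23 + 291.35 = 31318.58
Import duty = 162 × 0.40 = 64.80
Buyer bears: insurance 291.35 + destination terminal 1264.15 + brokerage 407.84 + delivery 2149.88 + duty 64.80 = 4178.02
Landed cost = invoice 31027.23 + 4178.02 = 35205.25

Total landed cost: CAD 35205.25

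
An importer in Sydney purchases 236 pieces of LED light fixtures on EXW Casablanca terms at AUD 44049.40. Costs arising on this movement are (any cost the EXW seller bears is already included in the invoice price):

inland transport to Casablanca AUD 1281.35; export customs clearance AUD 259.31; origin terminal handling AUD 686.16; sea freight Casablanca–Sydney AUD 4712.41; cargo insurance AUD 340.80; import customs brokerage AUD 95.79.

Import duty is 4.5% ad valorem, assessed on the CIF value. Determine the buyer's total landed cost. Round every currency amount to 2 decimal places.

Total landed cost: AUD 53735.04

EXW: the seller makes goods available at their premises; the buyer bears all onward costs.
CIF value = EXW price + inland to port + export clearance + origin terminal + freight + insurance = 44049.40 + 1281.35 + 259.31 + 686.16 + 4712.41 + 340.80 = 51329.43
Import duty = 51329.43 × 4.5% = 2309.82
Buyer bears: inland to port 1281.35 + export clearance 259.31 + origin terminal 686.16 + freight 4712.41 + insurance 340.80 + brokerage 95.79 + duty 2309.82 = 9685.64
Landed cost = invoice 44049.40 + 9685.64 = 53735.04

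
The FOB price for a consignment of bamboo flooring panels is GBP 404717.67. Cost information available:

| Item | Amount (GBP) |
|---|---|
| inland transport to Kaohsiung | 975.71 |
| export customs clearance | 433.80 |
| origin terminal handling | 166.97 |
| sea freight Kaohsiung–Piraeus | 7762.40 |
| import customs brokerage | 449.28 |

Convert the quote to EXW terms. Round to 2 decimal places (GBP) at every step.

Not relevant to the conversion: brokerage, freight — on the buyer under both terms; not part of either seller's price.
From FOB to EXW, the seller no longer bears: inland to port, export clearance, origin terminal.
EXW price = 404717.67 − 975.71 − 433.80 − 166.97 = 403141.19

EXW price: GBP 403141.19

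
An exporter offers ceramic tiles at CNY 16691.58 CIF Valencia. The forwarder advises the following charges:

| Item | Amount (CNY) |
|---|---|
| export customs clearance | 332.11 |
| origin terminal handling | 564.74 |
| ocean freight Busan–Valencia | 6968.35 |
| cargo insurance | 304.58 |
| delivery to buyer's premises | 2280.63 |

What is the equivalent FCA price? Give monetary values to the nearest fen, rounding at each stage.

FCA price: CNY 8853.91

Not relevant to the conversion: export clearance — on the seller under both CIF and FCA; already in the CIF price and stays in the FCA price. delivery — on the buyer under both terms; not part of either seller's price.
From CIF to FCA, the seller no longer bears: origin terminal, freight, insurance.
FCA price = 16691.58 − 564.74 − 6968.35 − 304.58 = 8853.91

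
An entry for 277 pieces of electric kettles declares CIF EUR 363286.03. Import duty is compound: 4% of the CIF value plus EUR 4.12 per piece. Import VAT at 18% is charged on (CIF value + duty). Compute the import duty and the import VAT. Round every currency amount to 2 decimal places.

Ad valorem component: 363286.03 × 4% = 14531.44
Specific component: 277 × 4.12 = 1141.24
Import duty = 14531.44 + 1141.24 = 15672.68
VAT base = CIF + duty = 363286.03 + 15672.68 = 378958.71
Import VAT = 378958.71 × 18% = 68212.57

Import duty: EUR 15672.68; import VAT: EUR 68212.57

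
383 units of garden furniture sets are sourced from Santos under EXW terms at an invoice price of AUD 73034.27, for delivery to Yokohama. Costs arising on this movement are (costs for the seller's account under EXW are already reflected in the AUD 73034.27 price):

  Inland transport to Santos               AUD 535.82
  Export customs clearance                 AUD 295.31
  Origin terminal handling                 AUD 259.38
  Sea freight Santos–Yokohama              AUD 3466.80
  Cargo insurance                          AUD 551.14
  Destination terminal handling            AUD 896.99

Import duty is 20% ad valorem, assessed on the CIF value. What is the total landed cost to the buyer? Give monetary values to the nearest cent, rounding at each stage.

EXW: the seller makes goods available at their premises; the buyer bears all onward costs.
CIF value = EXW price + inland to port + export clearance + origin terminal + freight + insurance = 73034.27 + 535.82 + 295.31 + 259.38 + 3466.80 + 551.14 = 78142.72
Import duty = 78142.72 × 20% = 15628.54
Buyer bears: inland to port 535.82 + export clearance 295.31 + origin terminal 259.38 + freight 3466.80 + insurance 551.14 + destination terminal 896.99 + duty 15628.54 = 21633.98
Landed cost = invoice 73034.27 + 21633.98 = 94668.25

Total landed cost: AUD 94668.25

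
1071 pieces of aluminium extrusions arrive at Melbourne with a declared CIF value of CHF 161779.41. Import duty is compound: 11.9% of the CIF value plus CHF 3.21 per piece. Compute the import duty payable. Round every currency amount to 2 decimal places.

Import duty: CHF 22689.66

Ad valorem component: 161779.41 × 11.9% = 19251.75
Specific component: 1071 × 3.21 = 3437.91
Import duty = 19251.75 + 3437.91 = 22689.66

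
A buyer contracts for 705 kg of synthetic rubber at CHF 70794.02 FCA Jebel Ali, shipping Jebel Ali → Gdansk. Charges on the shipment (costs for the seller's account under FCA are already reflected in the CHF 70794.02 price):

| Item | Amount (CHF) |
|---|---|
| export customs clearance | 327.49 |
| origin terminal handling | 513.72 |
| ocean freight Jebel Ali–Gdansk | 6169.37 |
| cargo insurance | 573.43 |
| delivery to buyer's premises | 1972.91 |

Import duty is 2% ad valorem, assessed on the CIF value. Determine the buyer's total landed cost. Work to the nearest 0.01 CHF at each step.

FCA: the seller delivers export-cleared goods to the carrier; the buyer bears costs from that point.
Already in the invoice (seller's account under FCA): export clearance — exclude.
CIF value = FCA price + origin terminal + freight + insurance = 70794.02 + 513.72 + 6169.37 + 573.43 = 78050.54
Import duty = 78050.54 × 2% = 1561.01
Buyer bears: origin terminal 513.72 + freight 6169.37 + insurance 573.43 + delivery 1972.91 + duty 1561.01 = 10790.44
Landed cost = invoice 70794.02 + 10790.44 = 81584.46

Total landed cost: CHF 81584.46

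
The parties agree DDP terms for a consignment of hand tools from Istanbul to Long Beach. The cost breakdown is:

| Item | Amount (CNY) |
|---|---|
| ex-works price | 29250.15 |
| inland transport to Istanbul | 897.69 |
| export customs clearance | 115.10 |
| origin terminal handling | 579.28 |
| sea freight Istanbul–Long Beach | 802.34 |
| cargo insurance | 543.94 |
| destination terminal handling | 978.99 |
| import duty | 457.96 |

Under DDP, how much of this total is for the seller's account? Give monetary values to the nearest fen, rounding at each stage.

DDP: the seller bears all costs including import duty.
Seller's account: goods 29250.15 + inland to port 897.69 + export clearance 115.10 + origin terminal 579.28 + freight 802.34 + insurance 543.94 + destination terminal 978.99 + duty 457.96 = 33625.45
Buyer's account: 0.00

Seller's account: CNY 33625.45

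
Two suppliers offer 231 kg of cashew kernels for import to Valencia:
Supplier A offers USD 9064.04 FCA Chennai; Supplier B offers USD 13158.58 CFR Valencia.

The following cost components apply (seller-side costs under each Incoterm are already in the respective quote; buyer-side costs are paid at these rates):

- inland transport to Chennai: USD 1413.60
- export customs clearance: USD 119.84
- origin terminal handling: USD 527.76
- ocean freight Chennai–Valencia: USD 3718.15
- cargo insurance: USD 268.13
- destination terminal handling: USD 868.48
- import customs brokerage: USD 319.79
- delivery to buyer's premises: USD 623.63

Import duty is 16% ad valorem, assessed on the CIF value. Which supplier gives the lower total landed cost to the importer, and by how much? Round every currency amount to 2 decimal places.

Supplier B is cheaper by USD 175.59

Supplier A (FCA):
CIF value = FCA price + origin terminal + freight + insurance = 9064.04 + 527.76 + 3718.15 + 268.13 = 13578.08
Import duty = 13578.08 × 16% = 2172.49
Buyer bears (A): 527.76 + 3718.15 + 268.13 + 868.48 + 319.79 + 623.63 = 6325.94
Landed cost (A) = invoice 9064.04 + 6325.94 + duty 2172.49 = 17562.47
Supplier B (CFR):
CIF value = CFR price + insurance = 13158.58 + 268.13 = 13426.71
Import duty = 13426.71 × 16% = 2148.27
Buyer bears (B): 268.13 + 868.48 + 319.79 + 623.63 = 2080.03
Landed cost (B) = invoice 13158.58 + 2080.03 + duty 2148.27 = 17386.88
Difference = |17562.47 − 17386.88| = 175.59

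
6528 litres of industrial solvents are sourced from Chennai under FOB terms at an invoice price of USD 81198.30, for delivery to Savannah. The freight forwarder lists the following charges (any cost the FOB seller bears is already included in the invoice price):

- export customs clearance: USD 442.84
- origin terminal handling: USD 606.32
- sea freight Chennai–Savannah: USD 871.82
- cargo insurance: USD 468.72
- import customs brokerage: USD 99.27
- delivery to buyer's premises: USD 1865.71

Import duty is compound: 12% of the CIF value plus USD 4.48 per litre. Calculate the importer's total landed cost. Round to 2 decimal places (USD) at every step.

Total landed cost: USD 123653.92

FOB: the seller bears costs until goods are on board at the origin port; the buyer bears freight, insurance and all costs thereafter.
Already in the invoice (seller's account under FOB): export clearance, origin terminal — exclude.
CIF value = FOB price + freight + insurance = 81198.30 + 871.82 + 468.72 = 82538.84
Ad valorem component: 82538.84 × 12% = 9904.66
Specific component: 6528 × 4.48 = 29245.44
Import duty = 9904.66 + 29245.44 = 39150.10
Buyer bears: freight 871.82 + insurance 468.72 + brokerage 99.27 + delivery 1865.71 + duty 39150.10 = 42455.62
Landed cost = invoice 81198.30 + 42455.62 = 123653.92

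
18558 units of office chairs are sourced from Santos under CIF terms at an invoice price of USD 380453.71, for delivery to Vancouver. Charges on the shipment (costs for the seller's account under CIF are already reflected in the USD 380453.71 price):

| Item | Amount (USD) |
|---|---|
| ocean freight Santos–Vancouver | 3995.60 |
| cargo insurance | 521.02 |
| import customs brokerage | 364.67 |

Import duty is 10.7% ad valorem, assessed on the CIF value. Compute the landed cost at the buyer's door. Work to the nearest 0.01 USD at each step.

CIF: the seller pays costs through ocean freight and marine insurance to the destination port.
Already in the invoice (seller's account under CIF): freight, insurance — exclude.
The CIF price already equals the CIF value: 380453.71
Import duty = 380453.71 × 10.7% = 40708.55
Buyer bears: brokerage 364.67 + duty 40708.55 = 41073.22
Landed cost = invoice 380453.71 + 41073.22 = 421526.93

Total landed cost: USD 421526.93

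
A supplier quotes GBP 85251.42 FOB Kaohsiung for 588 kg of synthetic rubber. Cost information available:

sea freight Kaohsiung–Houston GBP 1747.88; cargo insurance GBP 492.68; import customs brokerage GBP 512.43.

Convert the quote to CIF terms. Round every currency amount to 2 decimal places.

CIF price: GBP 87491.98

Not relevant to the conversion: brokerage — on the buyer under both terms; not part of either seller's price.
From FOB to CIF, the seller additionally bears: freight, insurance.
CIF price = 85251.42 + 1747.88 + 492.68 = 87491.98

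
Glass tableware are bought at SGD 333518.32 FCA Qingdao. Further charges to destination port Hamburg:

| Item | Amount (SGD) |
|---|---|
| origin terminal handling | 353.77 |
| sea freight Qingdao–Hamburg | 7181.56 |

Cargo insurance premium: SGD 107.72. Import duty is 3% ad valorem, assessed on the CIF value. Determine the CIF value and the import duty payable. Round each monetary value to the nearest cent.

CIF value: SGD 341161.37; import duty: SGD 10234.84

CIF = FCA price + pre-shipment costs + freight + insurance
CIF = 333518.32 + 353.77 + 7181.56 + 107.72 = 341161.37
Import duty = 341161.37 × 3% = 10234.84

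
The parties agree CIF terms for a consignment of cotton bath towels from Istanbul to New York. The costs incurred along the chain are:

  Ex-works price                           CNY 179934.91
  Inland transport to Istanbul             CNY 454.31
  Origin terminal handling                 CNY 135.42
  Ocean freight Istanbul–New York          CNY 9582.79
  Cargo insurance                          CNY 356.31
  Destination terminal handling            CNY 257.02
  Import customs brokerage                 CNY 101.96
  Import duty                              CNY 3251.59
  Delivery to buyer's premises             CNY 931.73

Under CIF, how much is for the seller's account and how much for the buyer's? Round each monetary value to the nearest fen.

CIF: the seller pays costs through ocean freight and marine insurance to the destination port.
Seller's account: goods 179934.91 + inland to port 454.31 + origin terminal 135.42 + freight 9582.79 + insurance 356.31 = 190463.74
Buyer's account: destination terminal 257.02 + brokerage 101.96 + duty 3251.59 + delivery 931.73 = 4542.30

Seller: CNY 190463.74; buyer: CNY 4542.30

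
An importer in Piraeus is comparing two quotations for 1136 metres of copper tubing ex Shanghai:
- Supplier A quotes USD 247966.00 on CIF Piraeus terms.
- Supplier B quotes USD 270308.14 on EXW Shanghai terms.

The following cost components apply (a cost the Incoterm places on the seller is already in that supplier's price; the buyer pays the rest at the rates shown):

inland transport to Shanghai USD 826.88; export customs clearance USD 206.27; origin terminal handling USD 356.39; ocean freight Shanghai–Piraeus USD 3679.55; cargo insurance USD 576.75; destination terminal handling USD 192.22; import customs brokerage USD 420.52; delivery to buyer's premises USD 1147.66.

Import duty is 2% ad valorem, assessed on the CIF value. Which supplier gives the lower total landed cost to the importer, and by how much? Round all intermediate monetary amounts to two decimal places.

Supplier A is cheaper by USD 28547.74

Supplier A (CIF):
The CIF price already equals the CIF value: 247966.00
Import duty = 247966.00 × 2% = 4959.32
Buyer bears (A): 192.22 + 420.52 + 1147.66 = 1760.40
Landed cost (A) = invoice 247966.00 + 1760.40 + duty 4959.32 = 254685.72
Supplier B (EXW):
CIF value = EXW price + inland to port + export clearance + origin terminal + freight + insurance = 270308.14 + 826.88 + 206.27 + 356.39 + 3679.55 + 576.75 = 275953.98
Import duty = 275953.98 × 2% = 5519.08
Buyer bears (B): 826.88 + 206.27 + 356.39 + 3679.55 + 576.75 + 192.22 + 420.52 + 1147.66 = 7406.24
Landed cost (B) = invoice 270308.14 + 7406.24 + duty 5519.08 = 283233.46
Difference = |254685.72 − 283233.46| = 28547.74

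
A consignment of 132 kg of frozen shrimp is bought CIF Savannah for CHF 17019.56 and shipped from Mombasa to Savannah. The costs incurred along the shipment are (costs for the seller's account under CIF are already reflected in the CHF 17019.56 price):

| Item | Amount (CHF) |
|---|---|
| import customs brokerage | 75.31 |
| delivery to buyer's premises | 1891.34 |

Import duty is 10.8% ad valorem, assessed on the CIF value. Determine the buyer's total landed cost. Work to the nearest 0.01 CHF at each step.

CIF: the seller pays costs through ocean freight and marine insurance to the destination port.
The CIF price already equals the CIF value: 17019.56
Import duty = 17019.56 × 10.8% = 1838.11
Buyer bears: brokerage 75.31 + delivery 1891.34 + duty 1838.11 = 3804.76
Landed cost = invoice 17019.56 + 3804.76 = 20824.32

Total landed cost: CHF 20824.32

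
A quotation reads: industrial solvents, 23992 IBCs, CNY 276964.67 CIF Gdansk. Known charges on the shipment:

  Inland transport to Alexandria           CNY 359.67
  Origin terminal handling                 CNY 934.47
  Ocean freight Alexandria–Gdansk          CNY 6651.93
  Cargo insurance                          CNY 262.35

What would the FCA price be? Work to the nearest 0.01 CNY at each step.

Not relevant to the conversion: inland to port — on the seller under both CIF and FCA; already in the CIF price and stays in the FCA price.
From CIF to FCA, the seller no longer bears: origin terminal, freight, insurance.
FCA price = 276964.67 − 934.47 − 6651.93 − 262.35 = 269115.92

FCA price: CNY 269115.92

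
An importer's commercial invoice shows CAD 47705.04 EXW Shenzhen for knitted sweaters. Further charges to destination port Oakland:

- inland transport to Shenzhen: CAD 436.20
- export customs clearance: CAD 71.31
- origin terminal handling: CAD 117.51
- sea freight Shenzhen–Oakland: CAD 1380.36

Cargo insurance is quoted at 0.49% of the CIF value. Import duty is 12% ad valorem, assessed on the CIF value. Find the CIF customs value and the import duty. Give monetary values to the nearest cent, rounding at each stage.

CIF value: CAD 49955.20; import duty: CAD 5994.62

Let C be the CIF value. C = EXW price + pre-shipment costs + freight + 0.49% × C
C − 0.49% × C = 47705.04 + 436.20 + 71.31 + 117.51 + 1380.36
0.9951 × C = 49710.42
C = 49710.42 / 0.9951 = 49955.20
Insurance premium = 0.49% × 49955.20 = 244.78
Import duty = 49955.20 × 12% = 5994.62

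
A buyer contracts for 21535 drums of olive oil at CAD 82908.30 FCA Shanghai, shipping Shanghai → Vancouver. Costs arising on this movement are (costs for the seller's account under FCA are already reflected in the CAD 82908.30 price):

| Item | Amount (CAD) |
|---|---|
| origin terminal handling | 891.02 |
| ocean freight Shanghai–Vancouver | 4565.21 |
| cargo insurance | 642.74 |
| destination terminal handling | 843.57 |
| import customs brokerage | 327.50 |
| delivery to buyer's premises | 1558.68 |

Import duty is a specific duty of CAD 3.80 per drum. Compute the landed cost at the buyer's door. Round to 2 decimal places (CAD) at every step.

FCA: the seller delivers export-cleared goods to the carrier; the buyer bears costs from that point.
CIF value = FCA price + origin terminal + freight + insurance = 82908.30 + 891.02 + 4565.21 + 642.74 = 89007.27
Import duty = 21535 × 3.80 = 81833.00
Buyer bears: origin terminal 891.02 + freight 4565.21 + insurance 642.74 + destination terminal 843.57 + brokerage 327.50 + delivery 1558.68 + duty 81833.00 = 90661.72
Landed cost = invoice 82908.30 + 90661.72 = 173570.02

Total landed cost: CAD 173570.02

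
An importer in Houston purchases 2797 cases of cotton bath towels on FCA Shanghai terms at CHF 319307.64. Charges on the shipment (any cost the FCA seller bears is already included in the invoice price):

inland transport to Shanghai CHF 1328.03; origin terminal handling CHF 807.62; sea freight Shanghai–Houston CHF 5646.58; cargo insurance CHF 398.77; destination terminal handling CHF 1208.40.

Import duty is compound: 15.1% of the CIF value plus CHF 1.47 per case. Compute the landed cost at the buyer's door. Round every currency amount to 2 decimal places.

FCA: the seller delivers export-cleared goods to the carrier; the buyer bears costs from that point.
Already in the invoice (seller's account under FCA): inland to port — exclude.
CIF value = FCA price + origin terminal + freight + insurance = 319307.64 + 807.62 + 5646.58 + 398.77 = 326160.61
Ad valorem component: 326160.61 × 15.1% = 49250.25
Specific component: 2797 × 1.47 = 4111.59
Import duty = 49250.25 + 4111.59 = 53361.84
Buyer bears: origin terminal 807.62 + freight 5646.58 + insurance 398.77 + destination terminal 1208.40 + duty 53361.84 = 61423.21
Landed cost = invoice 319307.64 + 61423.21 = 380730.85

Total landed cost: CHF 380730.85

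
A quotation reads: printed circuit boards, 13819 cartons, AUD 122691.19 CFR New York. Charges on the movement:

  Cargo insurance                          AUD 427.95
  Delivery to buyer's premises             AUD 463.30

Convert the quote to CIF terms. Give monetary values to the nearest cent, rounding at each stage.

CIF price: AUD 123119.14

Not relevant to the conversion: delivery — on the buyer under both terms; not part of either seller's price.
From CFR to CIF, the seller additionally bears: insurance.
CIF price = 122691.19 + 427.95 = 123119.14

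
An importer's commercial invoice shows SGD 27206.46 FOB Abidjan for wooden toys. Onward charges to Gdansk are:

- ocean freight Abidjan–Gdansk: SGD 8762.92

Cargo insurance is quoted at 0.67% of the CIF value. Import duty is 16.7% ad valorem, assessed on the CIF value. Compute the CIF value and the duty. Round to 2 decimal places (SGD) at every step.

Let C be the CIF value. C = FOB price + freight + 0.67% × C
C − 0.67% × C = 27206.46 + 8762.92
0.9933 × C = 35969.38
C = 35969.38 / 0.9933 = 36212.00
Insurance premium = 0.67% × 36212.00 = 242.62
Import duty = 36212.00 × 16.7% = 6047.40

CIF value: SGD 36212.00; import duty: SGD 6047.40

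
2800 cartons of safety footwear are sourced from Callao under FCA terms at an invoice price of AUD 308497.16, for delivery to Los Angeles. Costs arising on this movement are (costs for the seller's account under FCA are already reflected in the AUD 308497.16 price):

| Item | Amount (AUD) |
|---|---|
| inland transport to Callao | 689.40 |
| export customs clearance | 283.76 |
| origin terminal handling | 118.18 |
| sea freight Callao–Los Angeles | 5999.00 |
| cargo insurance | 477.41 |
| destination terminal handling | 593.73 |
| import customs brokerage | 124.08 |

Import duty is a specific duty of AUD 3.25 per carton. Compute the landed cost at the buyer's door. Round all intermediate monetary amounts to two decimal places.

FCA: the seller delivers export-cleared goods to the carrier; the buyer bears costs from that point.
Already in the invoice (seller's account under FCA): inland to port, export clearance — exclude.
CIF value = FCA price + origin terminal + freight + insurance = 308497.16 + 118.18 + 5999.00 + 477.41 = 315091.75
Import duty = 2800 × 3.25 = 9100.00
Buyer bears: origin terminal 118.18 + freight 5999.00 + insurance 477.41 + destination terminal 593.73 + brokerage 124.08 + duty 9100.00 = 16412.40
Landed cost = invoice 308497.16 + 16412.40 = 324909.56

Total landed cost: AUD 324909.56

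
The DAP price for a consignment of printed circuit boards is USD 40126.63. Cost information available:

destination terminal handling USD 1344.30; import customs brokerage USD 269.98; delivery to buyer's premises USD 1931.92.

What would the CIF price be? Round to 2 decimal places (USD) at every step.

Not relevant to the conversion: brokerage — on the buyer under both terms; not part of either seller's price.
From DAP to CIF, the seller no longer bears: destination terminal, delivery.
CIF price = 40126.63 − 1344.30 − 1931.92 = 36850.41

CIF price: USD 36850.41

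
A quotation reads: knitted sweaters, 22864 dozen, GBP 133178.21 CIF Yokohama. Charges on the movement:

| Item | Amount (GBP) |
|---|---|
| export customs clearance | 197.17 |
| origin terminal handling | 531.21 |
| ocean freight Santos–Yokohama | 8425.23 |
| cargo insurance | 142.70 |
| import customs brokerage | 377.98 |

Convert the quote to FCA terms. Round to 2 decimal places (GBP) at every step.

Not relevant to the conversion: export clearance — on the seller under both CIF and FCA; already in the CIF price and stays in the FCA price. brokerage — on the buyer under both terms; not part of either seller's price.
From CIF to FCA, the seller no longer bears: origin terminal, freight, insurance.
FCA price = 133178.21 − 531.21 − 8425.23 − 142.70 = 124079.07

FCA price: GBP 124079.07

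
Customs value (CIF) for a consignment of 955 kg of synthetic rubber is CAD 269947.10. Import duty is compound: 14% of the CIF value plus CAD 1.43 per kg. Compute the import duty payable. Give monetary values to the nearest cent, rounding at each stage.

Import duty: CAD 39158.24

Ad valorem component: 269947.10 × 14% = 37792.59
Specific component: 955 × 1.43 = 1365.65
Import duty = 37792.59 + 1365.65 = 39158.24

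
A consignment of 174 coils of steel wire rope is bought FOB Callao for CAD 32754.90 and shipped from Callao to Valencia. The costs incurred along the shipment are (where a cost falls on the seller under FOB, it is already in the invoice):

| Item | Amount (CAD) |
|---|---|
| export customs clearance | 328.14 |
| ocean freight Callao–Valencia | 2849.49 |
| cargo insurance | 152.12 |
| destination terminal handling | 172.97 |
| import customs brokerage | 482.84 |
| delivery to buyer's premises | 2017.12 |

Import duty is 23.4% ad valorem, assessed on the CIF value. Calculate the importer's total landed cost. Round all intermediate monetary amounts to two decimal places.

Total landed cost: CAD 46796.46

FOB: the seller bears costs until goods are on board at the origin port; the buyer bears freight, insurance and all costs thereafter.
Already in the invoice (seller's account under FOB): export clearance — exclude.
CIF value = FOB price + freight + insurance = 32754.90 + 2849.49 + 152.12 = 35756.51
Import duty = 35756.51 × 23.4% = 8367.02
Buyer bears: freight 2849.49 + insurance 152.12 + destination terminal 172.97 + brokerage 482.84 + delivery 2017.12 + duty 8367.02 = 14041.56
Landed cost = invoice 32754.90 + 14041.56 = 46796.46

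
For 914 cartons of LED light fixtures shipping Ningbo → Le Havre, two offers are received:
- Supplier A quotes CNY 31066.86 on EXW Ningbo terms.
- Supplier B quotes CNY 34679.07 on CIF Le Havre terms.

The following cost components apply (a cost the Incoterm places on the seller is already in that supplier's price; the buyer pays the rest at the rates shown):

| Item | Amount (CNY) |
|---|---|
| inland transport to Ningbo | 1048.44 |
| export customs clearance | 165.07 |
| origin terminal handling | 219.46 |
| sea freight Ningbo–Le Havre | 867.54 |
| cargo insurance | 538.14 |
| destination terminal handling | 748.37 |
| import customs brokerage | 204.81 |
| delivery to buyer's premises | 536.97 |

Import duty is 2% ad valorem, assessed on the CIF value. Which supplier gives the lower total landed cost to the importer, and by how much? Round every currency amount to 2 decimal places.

Supplier A (EXW):
CIF value = EXW price + inland to port + export clearance + origin terminal + freight + insurance = 31066.86 + 1048.44 + 165.07 + 219.46 + 867.54 + 538.14 = 33905.51
Import duty = 33905.51 × 2% = 678.11
Buyer bears (A): 1048.44 + 165.07 + 219.46 + 867.54 + 538.14 + 748.37 + 204.81 + 536.97 = 4328.80
Landed cost (A) = invoice 31066.86 + 4328.80 + duty 678.11 = 36073.77
Supplier B (CIF):
The CIF price already equals the CIF value: 34679.07
Import duty = 34679.07 × 2% = 693.58
Buyer bears (B): 748.37 + 204.81 + 536.97 = 1490.15
Landed cost (B) = invoice 34679.07 + 1490.15 + duty 693.58 = 36862.80
Difference = |36073.77 − 36862.80| = 789.03

Supplier A is cheaper by CNY 789.03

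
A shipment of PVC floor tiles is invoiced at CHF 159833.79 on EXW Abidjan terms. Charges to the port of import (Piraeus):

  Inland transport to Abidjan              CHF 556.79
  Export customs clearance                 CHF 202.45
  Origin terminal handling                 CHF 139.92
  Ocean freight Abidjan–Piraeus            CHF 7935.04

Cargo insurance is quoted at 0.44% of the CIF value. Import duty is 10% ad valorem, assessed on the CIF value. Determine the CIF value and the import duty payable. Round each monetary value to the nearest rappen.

Let C be the CIF value. C = EXW price + pre-shipment costs + freight + 0.44% × C
C − 0.44% × C = 159833.79 + 556.79 + 202.45 + 139.92 + 7935.04
0.9956 × C = 168667.99
C = 168667.99 / 0.9956 = 169413.41
Insurance premium = 0.44% × 169413.41 = 745.42
Import duty = 169413.41 × 10% = 16941.34

CIF value: CHF 169413.41; import duty: CHF 16941.34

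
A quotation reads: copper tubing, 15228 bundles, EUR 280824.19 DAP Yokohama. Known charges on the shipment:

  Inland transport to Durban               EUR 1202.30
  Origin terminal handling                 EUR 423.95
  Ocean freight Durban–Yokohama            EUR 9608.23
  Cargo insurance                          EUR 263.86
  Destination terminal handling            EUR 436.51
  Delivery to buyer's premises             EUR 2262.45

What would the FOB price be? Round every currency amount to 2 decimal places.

Not relevant to the conversion: origin terminal, inland to port — on the seller under both DAP and FOB; already in the DAP price and stays in the FOB price.
From DAP to FOB, the seller no longer bears: freight, insurance, destination terminal, delivery.
FOB price = 280824.19 − 9608.23 − 263.86 − 436.51 − 2262.45 = 268253.14

FOB price: EUR 268253.14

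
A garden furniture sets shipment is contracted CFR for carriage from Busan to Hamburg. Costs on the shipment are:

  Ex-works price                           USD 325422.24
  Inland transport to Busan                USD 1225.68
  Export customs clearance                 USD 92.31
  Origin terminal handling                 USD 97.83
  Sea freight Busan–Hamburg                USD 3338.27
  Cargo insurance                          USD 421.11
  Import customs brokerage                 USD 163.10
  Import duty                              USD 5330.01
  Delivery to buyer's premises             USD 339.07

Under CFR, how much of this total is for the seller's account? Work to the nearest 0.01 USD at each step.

CFR: the seller pays costs through ocean freight to the destination port, but not insurance.
Seller's account: goods 325422.24 + inland to port 1225.68 + export clearance 92.31 + origin terminal 97.83 + freight 3338.27 = 330176.33
Buyer's account: insurance 421.11 + brokerage 163.10 + duty 5330.01 + delivery 339.07 = 6253.29

Seller's account: USD 330176.33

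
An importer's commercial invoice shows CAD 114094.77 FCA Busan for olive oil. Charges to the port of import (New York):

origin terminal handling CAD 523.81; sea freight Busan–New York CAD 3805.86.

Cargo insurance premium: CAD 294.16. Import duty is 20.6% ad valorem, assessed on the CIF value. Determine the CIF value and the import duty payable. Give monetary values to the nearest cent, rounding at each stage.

CIF = FCA price + pre-shipment costs + freight + insurance
CIF = 114094.77 + 523.81 + 3805.86 + 294.16 = 118718.60
Import duty = 118718.60 × 20.6% = 24456.03

CIF value: CAD 118718.60; import duty: CAD 24456.03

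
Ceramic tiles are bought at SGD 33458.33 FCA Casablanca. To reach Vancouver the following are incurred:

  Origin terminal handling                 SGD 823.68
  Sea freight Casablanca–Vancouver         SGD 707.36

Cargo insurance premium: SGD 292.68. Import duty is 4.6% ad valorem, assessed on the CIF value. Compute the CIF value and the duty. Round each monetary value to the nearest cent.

CIF = FCA price + pre-shipment costs + freight + insurance
CIF = 33458.33 + 823.68 + 707.36 + 292.68 = 35282.05
Import duty = 35282.05 × 4.6% = 1622.97

CIF value: SGD 35282.05; import duty: SGD 1622.97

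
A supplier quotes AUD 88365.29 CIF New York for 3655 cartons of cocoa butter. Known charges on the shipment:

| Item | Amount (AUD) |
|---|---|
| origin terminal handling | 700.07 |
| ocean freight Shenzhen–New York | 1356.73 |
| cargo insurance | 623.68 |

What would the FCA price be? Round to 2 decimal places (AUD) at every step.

FCA price: AUD 85684.81

From CIF to FCA, the seller no longer bears: origin terminal, freight, insurance.
FCA price = 88365.29 − 700.07 − 1356.73 − 623.68 = 85684.81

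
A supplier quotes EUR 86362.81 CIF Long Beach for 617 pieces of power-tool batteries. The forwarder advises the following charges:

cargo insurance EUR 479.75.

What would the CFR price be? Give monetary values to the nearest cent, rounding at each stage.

CFR price: EUR 85883.06

From CIF to CFR, the seller no longer bears: insurance.
CFR price = 86362.81 − 479.75 = 85883.06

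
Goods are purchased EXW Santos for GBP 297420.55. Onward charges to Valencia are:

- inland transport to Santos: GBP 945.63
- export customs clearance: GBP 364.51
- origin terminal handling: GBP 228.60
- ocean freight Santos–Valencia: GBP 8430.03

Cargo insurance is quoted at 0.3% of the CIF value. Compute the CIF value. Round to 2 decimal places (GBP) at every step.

Let C be the CIF value. C = EXW price + pre-shipment costs + freight + 0.3% × C
C − 0.3% × C = 297420.55 + 945.63 + 364.51 + 228.60 + 8430.03
0.997 × C = 307389.32
C = 307389.32 / 0.997 = 308314.26
Insurance premium = 0.3% × 308314.26 = 924.94

CIF value: GBP 308314.26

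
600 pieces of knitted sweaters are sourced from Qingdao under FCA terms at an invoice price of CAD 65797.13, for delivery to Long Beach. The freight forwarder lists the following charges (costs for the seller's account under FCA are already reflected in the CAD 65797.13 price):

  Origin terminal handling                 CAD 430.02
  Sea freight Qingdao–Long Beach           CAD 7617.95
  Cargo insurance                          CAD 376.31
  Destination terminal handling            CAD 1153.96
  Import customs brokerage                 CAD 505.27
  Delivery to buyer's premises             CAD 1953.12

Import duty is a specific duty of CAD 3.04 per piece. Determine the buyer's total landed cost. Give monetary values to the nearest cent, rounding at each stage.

Total landed cost: CAD 79657.76

FCA: the seller delivers export-cleared goods to the carrier; the buyer bears costs from that point.
CIF value = FCA price + origin terminal + freight + insurance = 65797.13 + 430.02 + 7617.95 + 376.31 = 74221.41
Import duty = 600 × 3.04 = 1824.00
Buyer bears: origin terminal 430.02 + freight 7617.95 + insurance 376.31 + destination terminal 1153.96 + brokerage 505.27 + delivery 1953.12 + duty 1824.00 = 13860.63
Landed cost = invoice 65797.13 + 13860.63 = 79657.76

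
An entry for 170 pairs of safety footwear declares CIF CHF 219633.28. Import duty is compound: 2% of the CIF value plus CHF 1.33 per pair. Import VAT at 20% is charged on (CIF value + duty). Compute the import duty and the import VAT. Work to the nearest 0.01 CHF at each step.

Ad valorem component: 219633.28 × 2% = 4392.67
Specific component: 170 × 1.33 = 226.10
Import duty = 4392.67 + 226.10 = 4618.77
VAT base = CIF + duty = 219633.28 + 4618.77 = 224252.05
Import VAT = 224252.05 × 20% = 44850.41

Import duty: CHF 4618.77; import VAT: CHF 44850.41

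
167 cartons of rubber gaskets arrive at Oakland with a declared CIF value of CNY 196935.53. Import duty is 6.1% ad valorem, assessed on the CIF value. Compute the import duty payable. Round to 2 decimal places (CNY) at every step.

Import duty: CNY 12013.07

Import duty = 196935.53 × 6.1% = 12013.07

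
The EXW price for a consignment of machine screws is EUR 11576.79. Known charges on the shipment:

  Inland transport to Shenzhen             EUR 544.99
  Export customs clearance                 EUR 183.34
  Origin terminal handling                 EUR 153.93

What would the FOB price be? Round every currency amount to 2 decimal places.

FOB price: EUR 12459.05

From EXW to FOB, the seller additionally bears: inland to port, export clearance, origin terminal.
FOB price = 11576.79 + 544.99 + 183.34 + 153.93 = 12459.05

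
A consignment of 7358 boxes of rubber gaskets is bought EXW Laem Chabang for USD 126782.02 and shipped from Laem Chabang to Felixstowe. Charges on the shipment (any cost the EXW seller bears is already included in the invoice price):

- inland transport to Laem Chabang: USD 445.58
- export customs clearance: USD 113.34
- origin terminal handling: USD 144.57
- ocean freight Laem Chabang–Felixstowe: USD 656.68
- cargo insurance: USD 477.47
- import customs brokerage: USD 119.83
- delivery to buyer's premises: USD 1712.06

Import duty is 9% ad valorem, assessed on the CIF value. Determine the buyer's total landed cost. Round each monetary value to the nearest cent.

EXW: the seller makes goods available at their premises; the buyer bears all onward costs.
CIF value = EXW price + inland to port + export clearance + origin terminal + freight + insurance = 126782.02 + 445.58 + 113.34 + 144.57 + 656.68 + 477.47 = 128619.66
Import duty = 128619.66 × 9% = 11575.77
Buyer bears: inland to port 445.58 + export clearance 113.34 + origin terminal 144.57 + freight 656.68 + insurance 477.47 + brokerage 119.83 + delivery 1712.06 + duty 11575.77 = 15245.30
Landed cost = invoice 126782.02 + 15245.30 = 142027.32

Total landed cost: USD 142027.32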